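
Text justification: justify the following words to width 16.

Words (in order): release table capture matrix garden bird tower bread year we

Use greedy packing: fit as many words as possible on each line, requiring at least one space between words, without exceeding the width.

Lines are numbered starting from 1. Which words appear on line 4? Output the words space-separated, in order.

Answer: tower bread year

Derivation:
Line 1: ['release', 'table'] (min_width=13, slack=3)
Line 2: ['capture', 'matrix'] (min_width=14, slack=2)
Line 3: ['garden', 'bird'] (min_width=11, slack=5)
Line 4: ['tower', 'bread', 'year'] (min_width=16, slack=0)
Line 5: ['we'] (min_width=2, slack=14)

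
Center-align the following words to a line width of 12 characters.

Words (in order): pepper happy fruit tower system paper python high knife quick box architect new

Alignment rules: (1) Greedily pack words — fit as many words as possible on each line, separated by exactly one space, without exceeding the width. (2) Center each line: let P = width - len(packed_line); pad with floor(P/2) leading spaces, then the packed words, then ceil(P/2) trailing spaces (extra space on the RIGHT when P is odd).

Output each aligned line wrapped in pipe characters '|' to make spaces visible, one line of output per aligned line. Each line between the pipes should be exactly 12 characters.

Line 1: ['pepper', 'happy'] (min_width=12, slack=0)
Line 2: ['fruit', 'tower'] (min_width=11, slack=1)
Line 3: ['system', 'paper'] (min_width=12, slack=0)
Line 4: ['python', 'high'] (min_width=11, slack=1)
Line 5: ['knife', 'quick'] (min_width=11, slack=1)
Line 6: ['box'] (min_width=3, slack=9)
Line 7: ['architect'] (min_width=9, slack=3)
Line 8: ['new'] (min_width=3, slack=9)

Answer: |pepper happy|
|fruit tower |
|system paper|
|python high |
|knife quick |
|    box     |
| architect  |
|    new     |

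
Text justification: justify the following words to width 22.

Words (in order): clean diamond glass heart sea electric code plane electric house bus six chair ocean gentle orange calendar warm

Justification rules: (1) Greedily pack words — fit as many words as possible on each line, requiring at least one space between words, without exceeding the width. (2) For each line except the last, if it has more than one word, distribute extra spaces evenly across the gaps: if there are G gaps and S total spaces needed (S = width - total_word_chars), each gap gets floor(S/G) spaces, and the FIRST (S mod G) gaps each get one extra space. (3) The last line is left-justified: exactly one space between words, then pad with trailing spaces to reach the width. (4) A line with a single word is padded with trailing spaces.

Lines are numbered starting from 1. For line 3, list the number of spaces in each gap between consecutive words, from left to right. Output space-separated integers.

Line 1: ['clean', 'diamond', 'glass'] (min_width=19, slack=3)
Line 2: ['heart', 'sea', 'electric'] (min_width=18, slack=4)
Line 3: ['code', 'plane', 'electric'] (min_width=19, slack=3)
Line 4: ['house', 'bus', 'six', 'chair'] (min_width=19, slack=3)
Line 5: ['ocean', 'gentle', 'orange'] (min_width=19, slack=3)
Line 6: ['calendar', 'warm'] (min_width=13, slack=9)

Answer: 3 2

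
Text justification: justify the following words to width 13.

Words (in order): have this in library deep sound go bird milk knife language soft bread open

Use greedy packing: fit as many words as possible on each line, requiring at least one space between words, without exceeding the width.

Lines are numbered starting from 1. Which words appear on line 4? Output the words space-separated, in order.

Line 1: ['have', 'this', 'in'] (min_width=12, slack=1)
Line 2: ['library', 'deep'] (min_width=12, slack=1)
Line 3: ['sound', 'go', 'bird'] (min_width=13, slack=0)
Line 4: ['milk', 'knife'] (min_width=10, slack=3)
Line 5: ['language', 'soft'] (min_width=13, slack=0)
Line 6: ['bread', 'open'] (min_width=10, slack=3)

Answer: milk knife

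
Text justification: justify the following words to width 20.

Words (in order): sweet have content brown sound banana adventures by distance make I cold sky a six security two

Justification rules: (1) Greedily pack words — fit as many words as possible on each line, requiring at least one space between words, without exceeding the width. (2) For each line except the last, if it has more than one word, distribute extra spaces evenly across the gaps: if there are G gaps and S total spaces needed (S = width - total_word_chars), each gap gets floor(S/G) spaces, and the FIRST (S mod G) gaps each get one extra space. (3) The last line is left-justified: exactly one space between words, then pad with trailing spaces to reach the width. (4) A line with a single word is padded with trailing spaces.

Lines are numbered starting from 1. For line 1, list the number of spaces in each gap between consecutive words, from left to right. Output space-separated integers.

Answer: 2 2

Derivation:
Line 1: ['sweet', 'have', 'content'] (min_width=18, slack=2)
Line 2: ['brown', 'sound', 'banana'] (min_width=18, slack=2)
Line 3: ['adventures', 'by'] (min_width=13, slack=7)
Line 4: ['distance', 'make', 'I', 'cold'] (min_width=20, slack=0)
Line 5: ['sky', 'a', 'six', 'security'] (min_width=18, slack=2)
Line 6: ['two'] (min_width=3, slack=17)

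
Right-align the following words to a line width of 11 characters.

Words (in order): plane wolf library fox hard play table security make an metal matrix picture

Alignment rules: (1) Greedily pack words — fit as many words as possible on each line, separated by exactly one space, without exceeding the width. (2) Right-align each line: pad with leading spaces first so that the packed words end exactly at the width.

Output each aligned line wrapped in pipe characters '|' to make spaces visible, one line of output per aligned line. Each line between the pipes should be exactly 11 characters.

Answer: | plane wolf|
|library fox|
|  hard play|
|      table|
|   security|
|    make an|
|      metal|
|     matrix|
|    picture|

Derivation:
Line 1: ['plane', 'wolf'] (min_width=10, slack=1)
Line 2: ['library', 'fox'] (min_width=11, slack=0)
Line 3: ['hard', 'play'] (min_width=9, slack=2)
Line 4: ['table'] (min_width=5, slack=6)
Line 5: ['security'] (min_width=8, slack=3)
Line 6: ['make', 'an'] (min_width=7, slack=4)
Line 7: ['metal'] (min_width=5, slack=6)
Line 8: ['matrix'] (min_width=6, slack=5)
Line 9: ['picture'] (min_width=7, slack=4)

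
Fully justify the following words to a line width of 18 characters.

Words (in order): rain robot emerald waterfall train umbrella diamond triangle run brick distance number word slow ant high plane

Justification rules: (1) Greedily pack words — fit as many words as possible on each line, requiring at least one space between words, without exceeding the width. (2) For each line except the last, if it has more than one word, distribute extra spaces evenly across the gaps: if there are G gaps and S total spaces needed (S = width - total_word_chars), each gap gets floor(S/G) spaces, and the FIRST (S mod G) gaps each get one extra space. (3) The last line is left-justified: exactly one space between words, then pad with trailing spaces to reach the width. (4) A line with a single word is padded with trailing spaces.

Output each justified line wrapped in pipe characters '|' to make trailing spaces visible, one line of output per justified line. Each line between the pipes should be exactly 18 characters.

Line 1: ['rain', 'robot', 'emerald'] (min_width=18, slack=0)
Line 2: ['waterfall', 'train'] (min_width=15, slack=3)
Line 3: ['umbrella', 'diamond'] (min_width=16, slack=2)
Line 4: ['triangle', 'run', 'brick'] (min_width=18, slack=0)
Line 5: ['distance', 'number'] (min_width=15, slack=3)
Line 6: ['word', 'slow', 'ant', 'high'] (min_width=18, slack=0)
Line 7: ['plane'] (min_width=5, slack=13)

Answer: |rain robot emerald|
|waterfall    train|
|umbrella   diamond|
|triangle run brick|
|distance    number|
|word slow ant high|
|plane             |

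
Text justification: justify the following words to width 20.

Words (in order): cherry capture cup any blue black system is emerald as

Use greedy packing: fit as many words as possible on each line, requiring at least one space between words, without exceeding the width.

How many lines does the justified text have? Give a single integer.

Answer: 3

Derivation:
Line 1: ['cherry', 'capture', 'cup'] (min_width=18, slack=2)
Line 2: ['any', 'blue', 'black'] (min_width=14, slack=6)
Line 3: ['system', 'is', 'emerald', 'as'] (min_width=20, slack=0)
Total lines: 3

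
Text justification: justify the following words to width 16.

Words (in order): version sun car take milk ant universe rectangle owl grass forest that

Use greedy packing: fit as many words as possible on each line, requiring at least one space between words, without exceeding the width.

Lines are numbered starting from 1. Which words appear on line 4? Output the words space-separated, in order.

Answer: rectangle owl

Derivation:
Line 1: ['version', 'sun', 'car'] (min_width=15, slack=1)
Line 2: ['take', 'milk', 'ant'] (min_width=13, slack=3)
Line 3: ['universe'] (min_width=8, slack=8)
Line 4: ['rectangle', 'owl'] (min_width=13, slack=3)
Line 5: ['grass', 'forest'] (min_width=12, slack=4)
Line 6: ['that'] (min_width=4, slack=12)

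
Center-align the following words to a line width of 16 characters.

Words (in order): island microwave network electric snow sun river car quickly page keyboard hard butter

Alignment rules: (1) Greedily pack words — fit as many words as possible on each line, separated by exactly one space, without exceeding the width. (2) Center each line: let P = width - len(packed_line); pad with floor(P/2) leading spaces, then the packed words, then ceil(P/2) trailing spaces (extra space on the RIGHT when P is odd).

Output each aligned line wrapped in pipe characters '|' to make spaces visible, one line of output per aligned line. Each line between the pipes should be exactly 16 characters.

Answer: |island microwave|
|network electric|
| snow sun river |
|car quickly page|
| keyboard hard  |
|     butter     |

Derivation:
Line 1: ['island', 'microwave'] (min_width=16, slack=0)
Line 2: ['network', 'electric'] (min_width=16, slack=0)
Line 3: ['snow', 'sun', 'river'] (min_width=14, slack=2)
Line 4: ['car', 'quickly', 'page'] (min_width=16, slack=0)
Line 5: ['keyboard', 'hard'] (min_width=13, slack=3)
Line 6: ['butter'] (min_width=6, slack=10)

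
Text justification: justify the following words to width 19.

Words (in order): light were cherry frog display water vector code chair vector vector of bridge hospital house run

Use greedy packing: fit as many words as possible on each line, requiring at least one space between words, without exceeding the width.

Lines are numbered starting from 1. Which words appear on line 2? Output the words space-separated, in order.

Answer: frog display water

Derivation:
Line 1: ['light', 'were', 'cherry'] (min_width=17, slack=2)
Line 2: ['frog', 'display', 'water'] (min_width=18, slack=1)
Line 3: ['vector', 'code', 'chair'] (min_width=17, slack=2)
Line 4: ['vector', 'vector', 'of'] (min_width=16, slack=3)
Line 5: ['bridge', 'hospital'] (min_width=15, slack=4)
Line 6: ['house', 'run'] (min_width=9, slack=10)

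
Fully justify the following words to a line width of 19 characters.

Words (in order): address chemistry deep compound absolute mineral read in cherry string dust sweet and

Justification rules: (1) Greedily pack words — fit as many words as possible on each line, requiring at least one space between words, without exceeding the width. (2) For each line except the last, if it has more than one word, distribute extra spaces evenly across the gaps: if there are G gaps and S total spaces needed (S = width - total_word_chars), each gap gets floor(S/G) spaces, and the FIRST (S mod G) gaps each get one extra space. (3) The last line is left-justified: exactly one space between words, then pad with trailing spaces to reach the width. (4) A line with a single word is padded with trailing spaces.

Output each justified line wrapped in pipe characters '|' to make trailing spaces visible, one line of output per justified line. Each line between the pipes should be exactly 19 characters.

Line 1: ['address', 'chemistry'] (min_width=17, slack=2)
Line 2: ['deep', 'compound'] (min_width=13, slack=6)
Line 3: ['absolute', 'mineral'] (min_width=16, slack=3)
Line 4: ['read', 'in', 'cherry'] (min_width=14, slack=5)
Line 5: ['string', 'dust', 'sweet'] (min_width=17, slack=2)
Line 6: ['and'] (min_width=3, slack=16)

Answer: |address   chemistry|
|deep       compound|
|absolute    mineral|
|read    in   cherry|
|string  dust  sweet|
|and                |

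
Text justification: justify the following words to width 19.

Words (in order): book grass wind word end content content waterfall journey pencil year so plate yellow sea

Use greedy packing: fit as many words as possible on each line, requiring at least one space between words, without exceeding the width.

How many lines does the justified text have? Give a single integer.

Answer: 5

Derivation:
Line 1: ['book', 'grass', 'wind'] (min_width=15, slack=4)
Line 2: ['word', 'end', 'content'] (min_width=16, slack=3)
Line 3: ['content', 'waterfall'] (min_width=17, slack=2)
Line 4: ['journey', 'pencil', 'year'] (min_width=19, slack=0)
Line 5: ['so', 'plate', 'yellow', 'sea'] (min_width=19, slack=0)
Total lines: 5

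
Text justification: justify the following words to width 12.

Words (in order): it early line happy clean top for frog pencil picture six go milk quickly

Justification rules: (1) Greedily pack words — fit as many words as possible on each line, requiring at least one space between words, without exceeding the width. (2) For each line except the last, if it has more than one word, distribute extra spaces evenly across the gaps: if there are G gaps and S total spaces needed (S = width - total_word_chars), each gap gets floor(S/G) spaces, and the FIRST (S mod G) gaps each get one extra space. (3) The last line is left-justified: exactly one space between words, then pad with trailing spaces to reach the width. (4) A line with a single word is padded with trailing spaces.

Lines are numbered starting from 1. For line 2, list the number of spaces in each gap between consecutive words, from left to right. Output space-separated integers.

Line 1: ['it', 'early'] (min_width=8, slack=4)
Line 2: ['line', 'happy'] (min_width=10, slack=2)
Line 3: ['clean', 'top'] (min_width=9, slack=3)
Line 4: ['for', 'frog'] (min_width=8, slack=4)
Line 5: ['pencil'] (min_width=6, slack=6)
Line 6: ['picture', 'six'] (min_width=11, slack=1)
Line 7: ['go', 'milk'] (min_width=7, slack=5)
Line 8: ['quickly'] (min_width=7, slack=5)

Answer: 3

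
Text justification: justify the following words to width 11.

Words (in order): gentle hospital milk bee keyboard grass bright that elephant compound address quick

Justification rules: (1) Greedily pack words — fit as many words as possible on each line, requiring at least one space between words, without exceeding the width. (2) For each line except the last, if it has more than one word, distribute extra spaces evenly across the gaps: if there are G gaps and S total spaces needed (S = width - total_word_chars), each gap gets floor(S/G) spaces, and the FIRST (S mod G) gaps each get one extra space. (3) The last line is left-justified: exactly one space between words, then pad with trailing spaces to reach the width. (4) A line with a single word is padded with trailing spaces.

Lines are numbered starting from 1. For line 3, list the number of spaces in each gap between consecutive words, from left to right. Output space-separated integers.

Answer: 4

Derivation:
Line 1: ['gentle'] (min_width=6, slack=5)
Line 2: ['hospital'] (min_width=8, slack=3)
Line 3: ['milk', 'bee'] (min_width=8, slack=3)
Line 4: ['keyboard'] (min_width=8, slack=3)
Line 5: ['grass'] (min_width=5, slack=6)
Line 6: ['bright', 'that'] (min_width=11, slack=0)
Line 7: ['elephant'] (min_width=8, slack=3)
Line 8: ['compound'] (min_width=8, slack=3)
Line 9: ['address'] (min_width=7, slack=4)
Line 10: ['quick'] (min_width=5, slack=6)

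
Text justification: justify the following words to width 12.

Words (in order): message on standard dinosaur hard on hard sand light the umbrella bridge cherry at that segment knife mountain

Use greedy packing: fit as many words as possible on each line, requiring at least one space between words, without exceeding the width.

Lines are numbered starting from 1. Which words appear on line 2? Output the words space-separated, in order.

Line 1: ['message', 'on'] (min_width=10, slack=2)
Line 2: ['standard'] (min_width=8, slack=4)
Line 3: ['dinosaur'] (min_width=8, slack=4)
Line 4: ['hard', 'on', 'hard'] (min_width=12, slack=0)
Line 5: ['sand', 'light'] (min_width=10, slack=2)
Line 6: ['the', 'umbrella'] (min_width=12, slack=0)
Line 7: ['bridge'] (min_width=6, slack=6)
Line 8: ['cherry', 'at'] (min_width=9, slack=3)
Line 9: ['that', 'segment'] (min_width=12, slack=0)
Line 10: ['knife'] (min_width=5, slack=7)
Line 11: ['mountain'] (min_width=8, slack=4)

Answer: standard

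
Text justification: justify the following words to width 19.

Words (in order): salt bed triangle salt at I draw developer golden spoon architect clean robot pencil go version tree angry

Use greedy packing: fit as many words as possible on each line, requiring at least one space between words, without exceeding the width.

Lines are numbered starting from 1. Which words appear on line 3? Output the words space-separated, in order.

Line 1: ['salt', 'bed', 'triangle'] (min_width=17, slack=2)
Line 2: ['salt', 'at', 'I', 'draw'] (min_width=14, slack=5)
Line 3: ['developer', 'golden'] (min_width=16, slack=3)
Line 4: ['spoon', 'architect'] (min_width=15, slack=4)
Line 5: ['clean', 'robot', 'pencil'] (min_width=18, slack=1)
Line 6: ['go', 'version', 'tree'] (min_width=15, slack=4)
Line 7: ['angry'] (min_width=5, slack=14)

Answer: developer golden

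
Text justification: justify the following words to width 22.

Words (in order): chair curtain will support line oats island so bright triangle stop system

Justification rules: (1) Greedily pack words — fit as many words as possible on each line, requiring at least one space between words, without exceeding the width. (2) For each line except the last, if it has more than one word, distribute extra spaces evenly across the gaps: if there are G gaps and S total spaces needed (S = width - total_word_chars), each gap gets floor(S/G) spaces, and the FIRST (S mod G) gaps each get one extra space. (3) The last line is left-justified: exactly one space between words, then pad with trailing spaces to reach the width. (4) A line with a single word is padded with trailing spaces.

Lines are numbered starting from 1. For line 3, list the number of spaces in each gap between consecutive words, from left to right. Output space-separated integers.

Answer: 4 4

Derivation:
Line 1: ['chair', 'curtain', 'will'] (min_width=18, slack=4)
Line 2: ['support', 'line', 'oats'] (min_width=17, slack=5)
Line 3: ['island', 'so', 'bright'] (min_width=16, slack=6)
Line 4: ['triangle', 'stop', 'system'] (min_width=20, slack=2)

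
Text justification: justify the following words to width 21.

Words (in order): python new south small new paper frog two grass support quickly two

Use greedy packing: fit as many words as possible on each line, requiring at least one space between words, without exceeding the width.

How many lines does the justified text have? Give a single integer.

Line 1: ['python', 'new', 'south'] (min_width=16, slack=5)
Line 2: ['small', 'new', 'paper', 'frog'] (min_width=20, slack=1)
Line 3: ['two', 'grass', 'support'] (min_width=17, slack=4)
Line 4: ['quickly', 'two'] (min_width=11, slack=10)
Total lines: 4

Answer: 4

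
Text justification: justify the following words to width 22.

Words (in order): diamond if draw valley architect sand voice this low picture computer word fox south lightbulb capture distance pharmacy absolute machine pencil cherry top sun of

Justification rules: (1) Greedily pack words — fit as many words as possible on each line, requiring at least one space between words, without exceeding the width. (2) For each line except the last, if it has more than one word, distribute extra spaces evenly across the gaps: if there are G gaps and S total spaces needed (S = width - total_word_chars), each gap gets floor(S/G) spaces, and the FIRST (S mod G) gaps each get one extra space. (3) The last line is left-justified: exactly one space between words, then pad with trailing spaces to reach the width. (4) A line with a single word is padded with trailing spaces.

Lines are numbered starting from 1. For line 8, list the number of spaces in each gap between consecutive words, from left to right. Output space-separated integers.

Answer: 2 1

Derivation:
Line 1: ['diamond', 'if', 'draw', 'valley'] (min_width=22, slack=0)
Line 2: ['architect', 'sand', 'voice'] (min_width=20, slack=2)
Line 3: ['this', 'low', 'picture'] (min_width=16, slack=6)
Line 4: ['computer', 'word', 'fox'] (min_width=17, slack=5)
Line 5: ['south', 'lightbulb'] (min_width=15, slack=7)
Line 6: ['capture', 'distance'] (min_width=16, slack=6)
Line 7: ['pharmacy', 'absolute'] (min_width=17, slack=5)
Line 8: ['machine', 'pencil', 'cherry'] (min_width=21, slack=1)
Line 9: ['top', 'sun', 'of'] (min_width=10, slack=12)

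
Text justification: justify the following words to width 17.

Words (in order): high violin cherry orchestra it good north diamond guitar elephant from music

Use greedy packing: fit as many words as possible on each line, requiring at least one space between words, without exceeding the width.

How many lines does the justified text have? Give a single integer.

Answer: 6

Derivation:
Line 1: ['high', 'violin'] (min_width=11, slack=6)
Line 2: ['cherry', 'orchestra'] (min_width=16, slack=1)
Line 3: ['it', 'good', 'north'] (min_width=13, slack=4)
Line 4: ['diamond', 'guitar'] (min_width=14, slack=3)
Line 5: ['elephant', 'from'] (min_width=13, slack=4)
Line 6: ['music'] (min_width=5, slack=12)
Total lines: 6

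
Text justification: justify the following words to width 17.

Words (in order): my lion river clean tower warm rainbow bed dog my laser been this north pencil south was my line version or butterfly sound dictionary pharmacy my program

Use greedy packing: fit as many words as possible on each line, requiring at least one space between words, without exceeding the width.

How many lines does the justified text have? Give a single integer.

Line 1: ['my', 'lion', 'river'] (min_width=13, slack=4)
Line 2: ['clean', 'tower', 'warm'] (min_width=16, slack=1)
Line 3: ['rainbow', 'bed', 'dog'] (min_width=15, slack=2)
Line 4: ['my', 'laser', 'been'] (min_width=13, slack=4)
Line 5: ['this', 'north', 'pencil'] (min_width=17, slack=0)
Line 6: ['south', 'was', 'my', 'line'] (min_width=17, slack=0)
Line 7: ['version', 'or'] (min_width=10, slack=7)
Line 8: ['butterfly', 'sound'] (min_width=15, slack=2)
Line 9: ['dictionary'] (min_width=10, slack=7)
Line 10: ['pharmacy', 'my'] (min_width=11, slack=6)
Line 11: ['program'] (min_width=7, slack=10)
Total lines: 11

Answer: 11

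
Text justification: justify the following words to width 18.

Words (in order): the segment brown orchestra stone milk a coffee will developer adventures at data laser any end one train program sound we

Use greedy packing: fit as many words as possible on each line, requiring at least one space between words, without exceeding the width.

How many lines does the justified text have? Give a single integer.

Answer: 8

Derivation:
Line 1: ['the', 'segment', 'brown'] (min_width=17, slack=1)
Line 2: ['orchestra', 'stone'] (min_width=15, slack=3)
Line 3: ['milk', 'a', 'coffee', 'will'] (min_width=18, slack=0)
Line 4: ['developer'] (min_width=9, slack=9)
Line 5: ['adventures', 'at', 'data'] (min_width=18, slack=0)
Line 6: ['laser', 'any', 'end', 'one'] (min_width=17, slack=1)
Line 7: ['train', 'program'] (min_width=13, slack=5)
Line 8: ['sound', 'we'] (min_width=8, slack=10)
Total lines: 8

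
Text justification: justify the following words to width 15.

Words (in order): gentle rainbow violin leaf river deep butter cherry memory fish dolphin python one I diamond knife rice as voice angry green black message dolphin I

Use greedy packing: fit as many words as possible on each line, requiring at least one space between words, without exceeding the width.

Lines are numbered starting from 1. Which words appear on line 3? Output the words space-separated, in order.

Line 1: ['gentle', 'rainbow'] (min_width=14, slack=1)
Line 2: ['violin', 'leaf'] (min_width=11, slack=4)
Line 3: ['river', 'deep'] (min_width=10, slack=5)
Line 4: ['butter', 'cherry'] (min_width=13, slack=2)
Line 5: ['memory', 'fish'] (min_width=11, slack=4)
Line 6: ['dolphin', 'python'] (min_width=14, slack=1)
Line 7: ['one', 'I', 'diamond'] (min_width=13, slack=2)
Line 8: ['knife', 'rice', 'as'] (min_width=13, slack=2)
Line 9: ['voice', 'angry'] (min_width=11, slack=4)
Line 10: ['green', 'black'] (min_width=11, slack=4)
Line 11: ['message', 'dolphin'] (min_width=15, slack=0)
Line 12: ['I'] (min_width=1, slack=14)

Answer: river deep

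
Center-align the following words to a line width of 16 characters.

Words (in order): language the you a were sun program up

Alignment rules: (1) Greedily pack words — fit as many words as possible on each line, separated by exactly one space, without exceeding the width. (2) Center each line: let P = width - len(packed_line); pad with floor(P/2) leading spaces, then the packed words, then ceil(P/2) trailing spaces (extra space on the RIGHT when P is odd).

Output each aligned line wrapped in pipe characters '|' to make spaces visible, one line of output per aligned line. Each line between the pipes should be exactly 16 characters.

Line 1: ['language', 'the', 'you'] (min_width=16, slack=0)
Line 2: ['a', 'were', 'sun'] (min_width=10, slack=6)
Line 3: ['program', 'up'] (min_width=10, slack=6)

Answer: |language the you|
|   a were sun   |
|   program up   |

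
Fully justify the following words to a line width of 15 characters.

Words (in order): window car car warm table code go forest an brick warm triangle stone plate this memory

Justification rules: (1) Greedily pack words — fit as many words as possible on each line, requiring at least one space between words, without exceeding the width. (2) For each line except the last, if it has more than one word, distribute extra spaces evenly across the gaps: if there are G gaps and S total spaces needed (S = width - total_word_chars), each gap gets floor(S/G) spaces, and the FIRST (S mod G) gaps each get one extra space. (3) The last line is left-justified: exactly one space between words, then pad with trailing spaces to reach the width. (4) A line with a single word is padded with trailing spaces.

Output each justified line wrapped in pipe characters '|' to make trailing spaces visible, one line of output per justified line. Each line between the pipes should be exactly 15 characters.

Line 1: ['window', 'car', 'car'] (min_width=14, slack=1)
Line 2: ['warm', 'table', 'code'] (min_width=15, slack=0)
Line 3: ['go', 'forest', 'an'] (min_width=12, slack=3)
Line 4: ['brick', 'warm'] (min_width=10, slack=5)
Line 5: ['triangle', 'stone'] (min_width=14, slack=1)
Line 6: ['plate', 'this'] (min_width=10, slack=5)
Line 7: ['memory'] (min_width=6, slack=9)

Answer: |window  car car|
|warm table code|
|go   forest  an|
|brick      warm|
|triangle  stone|
|plate      this|
|memory         |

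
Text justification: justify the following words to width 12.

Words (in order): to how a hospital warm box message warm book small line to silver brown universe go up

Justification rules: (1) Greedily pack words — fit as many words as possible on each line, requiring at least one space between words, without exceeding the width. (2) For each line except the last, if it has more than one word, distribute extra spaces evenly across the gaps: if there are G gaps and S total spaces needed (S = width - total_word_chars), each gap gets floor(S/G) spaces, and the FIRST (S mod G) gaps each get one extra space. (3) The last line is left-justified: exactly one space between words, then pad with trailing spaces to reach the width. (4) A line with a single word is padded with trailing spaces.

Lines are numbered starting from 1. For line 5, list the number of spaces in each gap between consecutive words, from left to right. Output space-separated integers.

Line 1: ['to', 'how', 'a'] (min_width=8, slack=4)
Line 2: ['hospital'] (min_width=8, slack=4)
Line 3: ['warm', 'box'] (min_width=8, slack=4)
Line 4: ['message', 'warm'] (min_width=12, slack=0)
Line 5: ['book', 'small'] (min_width=10, slack=2)
Line 6: ['line', 'to'] (min_width=7, slack=5)
Line 7: ['silver', 'brown'] (min_width=12, slack=0)
Line 8: ['universe', 'go'] (min_width=11, slack=1)
Line 9: ['up'] (min_width=2, slack=10)

Answer: 3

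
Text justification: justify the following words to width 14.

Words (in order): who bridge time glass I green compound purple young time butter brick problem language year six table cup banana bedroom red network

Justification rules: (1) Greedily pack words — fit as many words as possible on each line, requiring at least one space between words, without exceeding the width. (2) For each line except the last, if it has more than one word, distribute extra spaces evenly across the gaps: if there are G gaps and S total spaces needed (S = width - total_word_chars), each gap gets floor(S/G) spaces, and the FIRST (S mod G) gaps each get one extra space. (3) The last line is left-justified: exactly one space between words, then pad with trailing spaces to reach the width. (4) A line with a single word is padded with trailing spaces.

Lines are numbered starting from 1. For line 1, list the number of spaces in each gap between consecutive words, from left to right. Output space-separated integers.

Line 1: ['who', 'bridge'] (min_width=10, slack=4)
Line 2: ['time', 'glass', 'I'] (min_width=12, slack=2)
Line 3: ['green', 'compound'] (min_width=14, slack=0)
Line 4: ['purple', 'young'] (min_width=12, slack=2)
Line 5: ['time', 'butter'] (min_width=11, slack=3)
Line 6: ['brick', 'problem'] (min_width=13, slack=1)
Line 7: ['language', 'year'] (min_width=13, slack=1)
Line 8: ['six', 'table', 'cup'] (min_width=13, slack=1)
Line 9: ['banana', 'bedroom'] (min_width=14, slack=0)
Line 10: ['red', 'network'] (min_width=11, slack=3)

Answer: 5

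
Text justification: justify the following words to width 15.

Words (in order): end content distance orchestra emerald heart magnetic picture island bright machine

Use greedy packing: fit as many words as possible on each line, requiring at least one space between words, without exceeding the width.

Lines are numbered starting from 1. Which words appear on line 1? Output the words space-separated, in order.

Answer: end content

Derivation:
Line 1: ['end', 'content'] (min_width=11, slack=4)
Line 2: ['distance'] (min_width=8, slack=7)
Line 3: ['orchestra'] (min_width=9, slack=6)
Line 4: ['emerald', 'heart'] (min_width=13, slack=2)
Line 5: ['magnetic'] (min_width=8, slack=7)
Line 6: ['picture', 'island'] (min_width=14, slack=1)
Line 7: ['bright', 'machine'] (min_width=14, slack=1)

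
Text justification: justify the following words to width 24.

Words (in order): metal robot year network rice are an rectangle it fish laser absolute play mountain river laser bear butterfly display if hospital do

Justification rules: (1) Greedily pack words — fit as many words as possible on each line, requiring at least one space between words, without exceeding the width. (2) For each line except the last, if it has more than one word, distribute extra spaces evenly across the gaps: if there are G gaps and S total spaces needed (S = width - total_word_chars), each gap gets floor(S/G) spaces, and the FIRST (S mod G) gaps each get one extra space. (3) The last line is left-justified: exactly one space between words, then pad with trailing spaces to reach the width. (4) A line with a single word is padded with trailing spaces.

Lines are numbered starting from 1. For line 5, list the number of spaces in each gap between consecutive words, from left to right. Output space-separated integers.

Answer: 2 2

Derivation:
Line 1: ['metal', 'robot', 'year', 'network'] (min_width=24, slack=0)
Line 2: ['rice', 'are', 'an', 'rectangle', 'it'] (min_width=24, slack=0)
Line 3: ['fish', 'laser', 'absolute', 'play'] (min_width=24, slack=0)
Line 4: ['mountain', 'river', 'laser'] (min_width=20, slack=4)
Line 5: ['bear', 'butterfly', 'display'] (min_width=22, slack=2)
Line 6: ['if', 'hospital', 'do'] (min_width=14, slack=10)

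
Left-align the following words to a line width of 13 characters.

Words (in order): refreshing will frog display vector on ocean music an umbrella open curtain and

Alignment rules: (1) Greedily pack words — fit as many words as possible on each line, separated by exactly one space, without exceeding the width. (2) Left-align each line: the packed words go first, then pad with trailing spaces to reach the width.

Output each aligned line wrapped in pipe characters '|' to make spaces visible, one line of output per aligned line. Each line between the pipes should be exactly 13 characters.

Line 1: ['refreshing'] (min_width=10, slack=3)
Line 2: ['will', 'frog'] (min_width=9, slack=4)
Line 3: ['display'] (min_width=7, slack=6)
Line 4: ['vector', 'on'] (min_width=9, slack=4)
Line 5: ['ocean', 'music'] (min_width=11, slack=2)
Line 6: ['an', 'umbrella'] (min_width=11, slack=2)
Line 7: ['open', 'curtain'] (min_width=12, slack=1)
Line 8: ['and'] (min_width=3, slack=10)

Answer: |refreshing   |
|will frog    |
|display      |
|vector on    |
|ocean music  |
|an umbrella  |
|open curtain |
|and          |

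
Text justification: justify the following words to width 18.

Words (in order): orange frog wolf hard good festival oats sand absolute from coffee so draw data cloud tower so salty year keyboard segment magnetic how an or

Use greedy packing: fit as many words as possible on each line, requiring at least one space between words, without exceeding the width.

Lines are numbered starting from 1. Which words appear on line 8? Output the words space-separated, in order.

Answer: segment magnetic

Derivation:
Line 1: ['orange', 'frog', 'wolf'] (min_width=16, slack=2)
Line 2: ['hard', 'good', 'festival'] (min_width=18, slack=0)
Line 3: ['oats', 'sand', 'absolute'] (min_width=18, slack=0)
Line 4: ['from', 'coffee', 'so'] (min_width=14, slack=4)
Line 5: ['draw', 'data', 'cloud'] (min_width=15, slack=3)
Line 6: ['tower', 'so', 'salty'] (min_width=14, slack=4)
Line 7: ['year', 'keyboard'] (min_width=13, slack=5)
Line 8: ['segment', 'magnetic'] (min_width=16, slack=2)
Line 9: ['how', 'an', 'or'] (min_width=9, slack=9)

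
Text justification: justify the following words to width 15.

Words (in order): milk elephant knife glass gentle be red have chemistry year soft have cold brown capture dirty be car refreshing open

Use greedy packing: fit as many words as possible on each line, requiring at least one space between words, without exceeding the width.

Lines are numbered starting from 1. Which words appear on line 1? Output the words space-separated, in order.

Line 1: ['milk', 'elephant'] (min_width=13, slack=2)
Line 2: ['knife', 'glass'] (min_width=11, slack=4)
Line 3: ['gentle', 'be', 'red'] (min_width=13, slack=2)
Line 4: ['have', 'chemistry'] (min_width=14, slack=1)
Line 5: ['year', 'soft', 'have'] (min_width=14, slack=1)
Line 6: ['cold', 'brown'] (min_width=10, slack=5)
Line 7: ['capture', 'dirty'] (min_width=13, slack=2)
Line 8: ['be', 'car'] (min_width=6, slack=9)
Line 9: ['refreshing', 'open'] (min_width=15, slack=0)

Answer: milk elephant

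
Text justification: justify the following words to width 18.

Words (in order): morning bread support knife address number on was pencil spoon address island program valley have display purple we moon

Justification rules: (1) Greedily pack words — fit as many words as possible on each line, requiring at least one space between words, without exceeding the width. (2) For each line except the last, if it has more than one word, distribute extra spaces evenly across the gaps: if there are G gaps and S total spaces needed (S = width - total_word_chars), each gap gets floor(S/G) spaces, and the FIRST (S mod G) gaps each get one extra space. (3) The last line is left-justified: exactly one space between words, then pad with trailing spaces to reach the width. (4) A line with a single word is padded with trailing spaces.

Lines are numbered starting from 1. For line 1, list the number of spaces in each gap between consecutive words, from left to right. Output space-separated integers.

Answer: 6

Derivation:
Line 1: ['morning', 'bread'] (min_width=13, slack=5)
Line 2: ['support', 'knife'] (min_width=13, slack=5)
Line 3: ['address', 'number', 'on'] (min_width=17, slack=1)
Line 4: ['was', 'pencil', 'spoon'] (min_width=16, slack=2)
Line 5: ['address', 'island'] (min_width=14, slack=4)
Line 6: ['program', 'valley'] (min_width=14, slack=4)
Line 7: ['have', 'display'] (min_width=12, slack=6)
Line 8: ['purple', 'we', 'moon'] (min_width=14, slack=4)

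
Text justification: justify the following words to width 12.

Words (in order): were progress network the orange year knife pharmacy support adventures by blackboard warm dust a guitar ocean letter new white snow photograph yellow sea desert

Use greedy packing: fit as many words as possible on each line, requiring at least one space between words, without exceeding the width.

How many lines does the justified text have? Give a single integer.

Line 1: ['were'] (min_width=4, slack=8)
Line 2: ['progress'] (min_width=8, slack=4)
Line 3: ['network', 'the'] (min_width=11, slack=1)
Line 4: ['orange', 'year'] (min_width=11, slack=1)
Line 5: ['knife'] (min_width=5, slack=7)
Line 6: ['pharmacy'] (min_width=8, slack=4)
Line 7: ['support'] (min_width=7, slack=5)
Line 8: ['adventures'] (min_width=10, slack=2)
Line 9: ['by'] (min_width=2, slack=10)
Line 10: ['blackboard'] (min_width=10, slack=2)
Line 11: ['warm', 'dust', 'a'] (min_width=11, slack=1)
Line 12: ['guitar', 'ocean'] (min_width=12, slack=0)
Line 13: ['letter', 'new'] (min_width=10, slack=2)
Line 14: ['white', 'snow'] (min_width=10, slack=2)
Line 15: ['photograph'] (min_width=10, slack=2)
Line 16: ['yellow', 'sea'] (min_width=10, slack=2)
Line 17: ['desert'] (min_width=6, slack=6)
Total lines: 17

Answer: 17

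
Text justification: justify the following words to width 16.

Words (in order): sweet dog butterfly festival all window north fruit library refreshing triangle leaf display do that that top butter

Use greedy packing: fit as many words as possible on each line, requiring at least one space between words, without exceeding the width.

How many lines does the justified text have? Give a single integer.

Answer: 9

Derivation:
Line 1: ['sweet', 'dog'] (min_width=9, slack=7)
Line 2: ['butterfly'] (min_width=9, slack=7)
Line 3: ['festival', 'all'] (min_width=12, slack=4)
Line 4: ['window', 'north'] (min_width=12, slack=4)
Line 5: ['fruit', 'library'] (min_width=13, slack=3)
Line 6: ['refreshing'] (min_width=10, slack=6)
Line 7: ['triangle', 'leaf'] (min_width=13, slack=3)
Line 8: ['display', 'do', 'that'] (min_width=15, slack=1)
Line 9: ['that', 'top', 'butter'] (min_width=15, slack=1)
Total lines: 9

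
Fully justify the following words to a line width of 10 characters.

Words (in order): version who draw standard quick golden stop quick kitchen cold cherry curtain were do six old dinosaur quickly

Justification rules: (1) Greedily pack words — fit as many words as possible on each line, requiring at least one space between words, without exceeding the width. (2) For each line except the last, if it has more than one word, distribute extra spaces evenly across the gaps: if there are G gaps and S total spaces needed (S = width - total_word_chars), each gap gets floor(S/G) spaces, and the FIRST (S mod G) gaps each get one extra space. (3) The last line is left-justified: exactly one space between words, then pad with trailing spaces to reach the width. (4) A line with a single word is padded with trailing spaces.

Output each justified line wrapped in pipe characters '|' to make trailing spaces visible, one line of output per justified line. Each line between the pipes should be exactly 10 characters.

Line 1: ['version'] (min_width=7, slack=3)
Line 2: ['who', 'draw'] (min_width=8, slack=2)
Line 3: ['standard'] (min_width=8, slack=2)
Line 4: ['quick'] (min_width=5, slack=5)
Line 5: ['golden'] (min_width=6, slack=4)
Line 6: ['stop', 'quick'] (min_width=10, slack=0)
Line 7: ['kitchen'] (min_width=7, slack=3)
Line 8: ['cold'] (min_width=4, slack=6)
Line 9: ['cherry'] (min_width=6, slack=4)
Line 10: ['curtain'] (min_width=7, slack=3)
Line 11: ['were', 'do'] (min_width=7, slack=3)
Line 12: ['six', 'old'] (min_width=7, slack=3)
Line 13: ['dinosaur'] (min_width=8, slack=2)
Line 14: ['quickly'] (min_width=7, slack=3)

Answer: |version   |
|who   draw|
|standard  |
|quick     |
|golden    |
|stop quick|
|kitchen   |
|cold      |
|cherry    |
|curtain   |
|were    do|
|six    old|
|dinosaur  |
|quickly   |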